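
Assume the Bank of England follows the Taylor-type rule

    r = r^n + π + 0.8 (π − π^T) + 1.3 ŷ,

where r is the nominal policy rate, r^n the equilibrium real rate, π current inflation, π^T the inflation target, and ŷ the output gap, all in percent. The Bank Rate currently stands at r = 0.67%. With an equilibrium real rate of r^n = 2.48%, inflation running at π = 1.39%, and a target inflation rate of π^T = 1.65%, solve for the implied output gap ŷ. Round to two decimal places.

1.3 ŷ = 0.67 − 2.48 − 1.39 − 0.8 × (1.39 − 1.65) = -2.992
ŷ = -2.992 / 1.3 = -2.30

-2.30%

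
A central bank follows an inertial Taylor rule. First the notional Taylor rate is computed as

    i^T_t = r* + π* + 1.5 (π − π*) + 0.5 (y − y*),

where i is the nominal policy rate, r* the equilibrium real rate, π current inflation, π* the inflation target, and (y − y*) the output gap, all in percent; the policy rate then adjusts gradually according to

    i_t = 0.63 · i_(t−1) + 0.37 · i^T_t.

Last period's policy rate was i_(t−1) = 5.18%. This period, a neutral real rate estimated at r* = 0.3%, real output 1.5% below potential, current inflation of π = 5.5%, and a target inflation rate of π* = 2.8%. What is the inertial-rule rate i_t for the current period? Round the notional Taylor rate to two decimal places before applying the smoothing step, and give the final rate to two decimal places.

5.63%

Output 1.5% below potential → (y − y*) = -1.5.
i^T_t = 0.3 + 2.8 + 1.5 × (5.5 − 2.8) + 0.5 × (-1.5)
   = 0.3 + 2.8 + 4.05 − 0.75 = 6.40
i_t = 0.63 × 5.18 + 0.37 × 6.40 = 3.2634 + 2.368 = 5.63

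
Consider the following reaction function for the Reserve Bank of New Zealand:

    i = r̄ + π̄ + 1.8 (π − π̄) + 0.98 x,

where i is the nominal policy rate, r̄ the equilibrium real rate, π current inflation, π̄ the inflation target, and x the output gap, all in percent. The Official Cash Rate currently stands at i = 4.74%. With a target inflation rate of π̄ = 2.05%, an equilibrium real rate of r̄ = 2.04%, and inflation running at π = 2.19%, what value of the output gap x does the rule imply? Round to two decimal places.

0.98 x = 4.74 − 2.04 − 2.05 − 1.8 × (2.19 − 2.05) = 0.398
x = 0.398 / 0.98 = 0.41

0.41%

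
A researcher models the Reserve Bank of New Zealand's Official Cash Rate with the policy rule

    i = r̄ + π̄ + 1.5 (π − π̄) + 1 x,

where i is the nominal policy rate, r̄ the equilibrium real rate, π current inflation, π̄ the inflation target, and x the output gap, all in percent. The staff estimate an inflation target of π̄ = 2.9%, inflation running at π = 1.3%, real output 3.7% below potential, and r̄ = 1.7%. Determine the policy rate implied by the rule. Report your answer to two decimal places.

Output 3.7% below potential → x = -3.7.
i = 1.7 + 2.9 + 1.5 × (1.3 − 2.9) + 1 × (-3.7)
   = 1.7 + 2.9 − 2.4 − 3.7 = -1.50

-1.50%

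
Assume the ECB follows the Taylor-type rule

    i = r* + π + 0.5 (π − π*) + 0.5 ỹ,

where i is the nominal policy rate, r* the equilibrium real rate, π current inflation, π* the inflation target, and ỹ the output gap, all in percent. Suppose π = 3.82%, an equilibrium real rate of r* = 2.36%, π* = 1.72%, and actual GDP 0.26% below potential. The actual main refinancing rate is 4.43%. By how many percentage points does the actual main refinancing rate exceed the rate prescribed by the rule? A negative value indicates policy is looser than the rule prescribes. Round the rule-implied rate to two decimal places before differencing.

Output 0.26% below potential → ỹ = -0.26.
i = 2.36 + 3.82 + 0.5 × (3.82 − 1.72) + 0.5 × (-0.26)
   = 2.36 + 3.82 + 1.05 − 0.13 = 7.10
Deviation = 4.43 − 7.10 = -2.67 pp.

-2.67 pp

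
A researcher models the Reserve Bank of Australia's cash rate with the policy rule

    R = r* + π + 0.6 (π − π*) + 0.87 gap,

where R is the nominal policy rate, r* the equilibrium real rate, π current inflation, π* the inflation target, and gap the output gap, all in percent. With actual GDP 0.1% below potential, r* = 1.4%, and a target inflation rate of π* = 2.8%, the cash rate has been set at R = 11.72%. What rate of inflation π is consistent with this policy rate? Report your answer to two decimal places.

Output 0.1% below potential → gap = -0.1.
Collecting π: R = r* + (1 + 0.6) π − 0.6 π* + 0.87 gap
1.6 π = 11.72 − 1.4 + 0.6 × 2.8 − 0.87 × (-0.1) = 12.087
π = 12.087 / 1.6 = 7.55

7.55%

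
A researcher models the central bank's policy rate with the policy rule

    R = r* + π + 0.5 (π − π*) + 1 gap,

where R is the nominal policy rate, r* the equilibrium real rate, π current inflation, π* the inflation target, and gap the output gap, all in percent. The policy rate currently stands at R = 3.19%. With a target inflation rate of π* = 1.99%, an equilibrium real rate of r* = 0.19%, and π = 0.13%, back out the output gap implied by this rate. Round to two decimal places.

3.80%

1 gap = 3.19 − 0.19 − 0.13 − 0.5 × (0.13 − 1.99) = 3.8
gap = 3.8 / 1 = 3.80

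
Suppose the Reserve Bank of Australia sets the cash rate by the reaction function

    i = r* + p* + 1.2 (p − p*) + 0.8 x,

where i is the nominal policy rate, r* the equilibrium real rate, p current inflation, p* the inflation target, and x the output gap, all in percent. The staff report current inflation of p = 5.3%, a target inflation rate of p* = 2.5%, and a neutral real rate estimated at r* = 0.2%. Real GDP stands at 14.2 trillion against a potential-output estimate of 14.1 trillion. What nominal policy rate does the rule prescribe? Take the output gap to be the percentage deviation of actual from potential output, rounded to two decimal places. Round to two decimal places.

6.63%

Output gap = 100 × (14.2 − 14.1) / 14.1 = 0.71%.
i = 0.20 + 2.50 + 1.2 × (5.30 − 2.50) + 0.8 × 0.71
   = 0.20 + 2.5 + 3.36 + 0.568 = 6.63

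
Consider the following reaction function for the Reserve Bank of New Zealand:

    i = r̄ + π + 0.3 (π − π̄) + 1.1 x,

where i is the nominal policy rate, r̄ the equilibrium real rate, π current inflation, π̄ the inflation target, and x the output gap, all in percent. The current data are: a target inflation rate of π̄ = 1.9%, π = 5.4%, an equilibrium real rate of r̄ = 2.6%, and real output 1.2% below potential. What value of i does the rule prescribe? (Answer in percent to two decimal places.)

Output 1.2% below potential → x = -1.2.
i = 2.6 + 5.4 + 0.3 × (5.4 − 1.9) + 1.1 × (-1.2)
   = 2.6 + 5.4 + 1.05 − 1.32 = 7.73

7.73%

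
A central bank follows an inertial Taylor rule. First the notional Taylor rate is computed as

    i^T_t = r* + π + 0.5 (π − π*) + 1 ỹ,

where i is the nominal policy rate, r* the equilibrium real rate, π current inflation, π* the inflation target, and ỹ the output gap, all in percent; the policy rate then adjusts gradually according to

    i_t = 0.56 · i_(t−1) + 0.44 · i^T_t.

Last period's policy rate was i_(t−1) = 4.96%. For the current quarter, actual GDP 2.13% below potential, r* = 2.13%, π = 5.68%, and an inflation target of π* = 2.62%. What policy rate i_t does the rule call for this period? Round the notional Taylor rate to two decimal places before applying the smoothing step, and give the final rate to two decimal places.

5.95%

Output 2.13% below potential → ỹ = -2.13.
i^T_t = 2.13 + 5.68 + 0.5 × (5.68 − 2.62) + 1 × (-2.13)
   = 2.13 + 5.68 + 1.53 − 2.13 = 7.21
i_t = 0.56 × 4.96 + 0.44 × 7.21 = 2.7776 + 3.1724 = 5.95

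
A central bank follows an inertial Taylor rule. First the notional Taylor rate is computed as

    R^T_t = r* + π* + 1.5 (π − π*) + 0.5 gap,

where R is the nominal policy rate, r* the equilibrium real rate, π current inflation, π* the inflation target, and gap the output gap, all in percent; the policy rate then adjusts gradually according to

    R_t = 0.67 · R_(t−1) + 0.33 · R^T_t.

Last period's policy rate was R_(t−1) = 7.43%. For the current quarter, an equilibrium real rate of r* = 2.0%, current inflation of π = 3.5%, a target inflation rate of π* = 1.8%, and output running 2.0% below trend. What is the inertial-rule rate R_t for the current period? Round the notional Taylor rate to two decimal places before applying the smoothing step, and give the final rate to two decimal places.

6.74%

Output 2.0% below potential → gap = -2.0.
R^T_t = 2.0 + 1.8 + 1.5 × (3.5 − 1.8) + 0.5 × (-2.0)
   = 2.0 + 1.8 + 2.55 − 1 = 5.35
R_t = 0.67 × 7.43 + 0.33 × 5.35 = 4.9781 + 1.7655 = 6.74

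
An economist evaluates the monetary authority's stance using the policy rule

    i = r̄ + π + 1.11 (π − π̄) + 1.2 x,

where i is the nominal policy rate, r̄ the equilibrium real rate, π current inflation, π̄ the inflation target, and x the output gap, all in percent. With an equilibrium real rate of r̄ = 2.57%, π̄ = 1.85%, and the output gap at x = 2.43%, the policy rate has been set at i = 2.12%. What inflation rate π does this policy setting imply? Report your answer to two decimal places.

Collecting π: i = r̄ + (1 + 1.11) π − 1.11 π̄ + 1.2 x
2.11 π = 2.12 − 2.57 + 1.11 × 1.85 − 1.2 × 2.43 = -1.3125
π = -1.3125 / 2.11 = -0.62

-0.62%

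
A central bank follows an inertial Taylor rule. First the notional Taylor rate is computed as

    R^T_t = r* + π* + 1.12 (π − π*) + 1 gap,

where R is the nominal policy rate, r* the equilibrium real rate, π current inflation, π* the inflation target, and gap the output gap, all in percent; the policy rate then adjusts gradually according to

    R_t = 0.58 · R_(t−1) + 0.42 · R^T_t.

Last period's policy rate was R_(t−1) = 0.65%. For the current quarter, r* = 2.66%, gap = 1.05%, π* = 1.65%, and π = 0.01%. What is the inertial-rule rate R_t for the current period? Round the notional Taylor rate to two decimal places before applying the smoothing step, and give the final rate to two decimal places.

1.86%

R^T_t = 2.66 + 1.65 + 1.12 × (0.01 − 1.65) + 1 × 1.05
   = 2.66 + 1.65 − 1.8368 + 1.05 = 3.52
R_t = 0.58 × 0.65 + 0.42 × 3.52 = 0.377 + 1.4784 = 1.86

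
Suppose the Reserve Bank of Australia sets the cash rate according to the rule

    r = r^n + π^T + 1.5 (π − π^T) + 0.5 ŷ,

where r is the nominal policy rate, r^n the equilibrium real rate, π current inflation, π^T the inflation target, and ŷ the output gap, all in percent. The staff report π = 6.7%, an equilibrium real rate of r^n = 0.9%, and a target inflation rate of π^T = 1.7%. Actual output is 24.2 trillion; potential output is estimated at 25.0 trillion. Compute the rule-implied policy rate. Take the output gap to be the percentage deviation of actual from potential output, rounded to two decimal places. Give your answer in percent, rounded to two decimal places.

8.50%

Output gap = 100 × (24.2 − 25.0) / 25.0 = -3.20%.
r = 0.90 + 1.70 + 1.5 × (6.70 − 1.70) + 0.5 × (-3.20)
   = 0.90 + 1.7 + 7.5 − 1.6 = 8.50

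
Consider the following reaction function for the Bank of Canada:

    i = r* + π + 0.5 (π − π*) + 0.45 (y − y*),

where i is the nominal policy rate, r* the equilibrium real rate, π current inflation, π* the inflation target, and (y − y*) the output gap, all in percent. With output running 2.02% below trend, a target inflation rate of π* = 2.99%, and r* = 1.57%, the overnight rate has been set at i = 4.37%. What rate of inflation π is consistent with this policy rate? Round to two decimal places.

Output 2.02% below potential → (y − y*) = -2.02.
Collecting π: i = r* + (1 + 0.5) π − 0.5 π* + 0.45 (y − y*)
1.5 π = 4.37 − 1.57 + 0.5 × 2.99 − 0.45 × (-2.02) = 5.204
π = 5.204 / 1.5 = 3.47

3.47%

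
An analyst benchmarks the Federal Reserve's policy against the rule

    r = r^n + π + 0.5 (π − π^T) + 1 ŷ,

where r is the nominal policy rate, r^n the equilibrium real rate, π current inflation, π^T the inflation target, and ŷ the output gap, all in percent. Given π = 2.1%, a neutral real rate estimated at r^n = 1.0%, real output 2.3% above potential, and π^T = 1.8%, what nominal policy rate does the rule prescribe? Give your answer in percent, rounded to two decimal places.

Output 2.3% above potential → ŷ = 2.3.
r = 1.0 + 2.1 + 0.5 × (2.1 − 1.8) + 1 × 2.3
   = 1.0 + 2.1 + 0.15 + 2.3 = 5.55

5.55%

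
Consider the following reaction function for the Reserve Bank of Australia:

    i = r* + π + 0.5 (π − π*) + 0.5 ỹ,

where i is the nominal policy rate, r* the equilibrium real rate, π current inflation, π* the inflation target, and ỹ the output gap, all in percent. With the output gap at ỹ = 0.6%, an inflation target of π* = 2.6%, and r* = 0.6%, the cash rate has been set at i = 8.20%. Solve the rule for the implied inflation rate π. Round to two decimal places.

5.73%

Collecting π: i = r* + (1 + 0.5) π − 0.5 π* + 0.5 ỹ
1.5 π = 8.20 − 0.6 + 0.5 × 2.6 − 0.5 × 0.6 = 8.6
π = 8.6 / 1.5 = 5.73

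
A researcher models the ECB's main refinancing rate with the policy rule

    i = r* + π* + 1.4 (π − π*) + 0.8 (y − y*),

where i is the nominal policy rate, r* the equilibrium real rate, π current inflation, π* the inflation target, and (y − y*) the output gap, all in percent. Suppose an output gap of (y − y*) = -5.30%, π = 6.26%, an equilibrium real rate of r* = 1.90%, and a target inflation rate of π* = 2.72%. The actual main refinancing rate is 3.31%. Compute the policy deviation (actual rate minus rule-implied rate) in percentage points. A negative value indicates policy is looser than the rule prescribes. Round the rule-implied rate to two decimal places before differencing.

-2.03 pp

i = 1.90 + 2.72 + 1.4 × (6.26 − 2.72) + 0.8 × (-5.30)
   = 1.90 + 2.72 + 4.956 − 4.24 = 5.34
Deviation = 3.31 − 5.34 = -2.03 pp.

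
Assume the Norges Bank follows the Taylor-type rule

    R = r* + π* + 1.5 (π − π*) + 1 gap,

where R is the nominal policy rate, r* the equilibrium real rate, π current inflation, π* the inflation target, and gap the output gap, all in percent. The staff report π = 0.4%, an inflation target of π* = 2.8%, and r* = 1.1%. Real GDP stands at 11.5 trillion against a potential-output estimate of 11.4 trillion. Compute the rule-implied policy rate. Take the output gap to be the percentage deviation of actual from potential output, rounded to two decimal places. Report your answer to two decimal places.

1.18%

Output gap = 100 × (11.5 − 11.4) / 11.4 = 0.88%.
R = 1.10 + 2.80 + 1.5 × (0.40 − 2.80) + 1 × 0.88
   = 1.10 + 2.8 − 3.6 + 0.88 = 1.18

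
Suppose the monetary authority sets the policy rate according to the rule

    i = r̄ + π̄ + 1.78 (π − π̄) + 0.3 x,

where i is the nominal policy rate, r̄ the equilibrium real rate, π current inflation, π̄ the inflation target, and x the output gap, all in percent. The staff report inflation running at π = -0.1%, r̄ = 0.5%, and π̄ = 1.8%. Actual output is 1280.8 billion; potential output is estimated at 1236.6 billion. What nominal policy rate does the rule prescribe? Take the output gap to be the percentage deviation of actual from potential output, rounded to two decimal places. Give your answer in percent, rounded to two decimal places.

Output gap = 100 × (1280.8 − 1236.6) / 1236.6 = 3.57%.
i = 0.50 + 1.80 + 1.78 × (-0.10 − 1.80) + 0.3 × 3.57
   = 0.50 + 1.8 − 3.382 + 1.071 = -0.01

-0.01%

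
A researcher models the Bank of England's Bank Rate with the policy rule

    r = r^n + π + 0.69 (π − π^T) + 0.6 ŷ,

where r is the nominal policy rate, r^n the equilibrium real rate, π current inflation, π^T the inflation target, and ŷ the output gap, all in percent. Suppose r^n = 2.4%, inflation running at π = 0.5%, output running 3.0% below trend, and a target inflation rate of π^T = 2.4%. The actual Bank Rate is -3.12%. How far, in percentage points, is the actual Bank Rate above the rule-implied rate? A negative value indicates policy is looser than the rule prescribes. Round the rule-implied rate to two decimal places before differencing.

Output 3.0% below potential → ŷ = -3.0.
r = 2.4 + 0.5 + 0.69 × (0.5 − 2.4) + 0.6 × (-3.0)
   = 2.4 + 0.5 − 1.311 − 1.8 = -0.21
Deviation = -3.12 − (-0.21) = -2.91 pp.

-2.91 pp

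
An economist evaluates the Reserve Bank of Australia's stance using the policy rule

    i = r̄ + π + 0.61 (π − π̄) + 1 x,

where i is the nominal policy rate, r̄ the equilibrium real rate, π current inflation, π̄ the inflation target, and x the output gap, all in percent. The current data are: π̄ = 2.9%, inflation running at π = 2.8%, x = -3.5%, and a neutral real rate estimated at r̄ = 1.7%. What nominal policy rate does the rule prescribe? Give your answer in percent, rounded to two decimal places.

0.94%

i = 1.7 + 2.8 + 0.61 × (2.8 − 2.9) + 1 × (-3.5)
   = 1.7 + 2.8 − 0.061 − 3.5 = 0.94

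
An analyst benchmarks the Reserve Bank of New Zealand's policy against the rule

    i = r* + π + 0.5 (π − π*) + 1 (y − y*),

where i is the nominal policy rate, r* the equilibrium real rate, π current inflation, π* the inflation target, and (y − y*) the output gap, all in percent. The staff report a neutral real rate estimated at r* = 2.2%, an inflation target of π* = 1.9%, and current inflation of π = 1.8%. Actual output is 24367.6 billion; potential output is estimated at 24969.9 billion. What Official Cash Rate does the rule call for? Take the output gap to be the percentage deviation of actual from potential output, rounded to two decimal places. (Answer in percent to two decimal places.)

Output gap = 100 × (24367.6 − 24969.9) / 24969.9 = -2.41%.
i = 2.20 + 1.80 + 0.5 × (1.80 − 1.90) + 1 × (-2.41)
   = 2.20 + 1.8 − 0.05 − 2.41 = 1.54

1.54%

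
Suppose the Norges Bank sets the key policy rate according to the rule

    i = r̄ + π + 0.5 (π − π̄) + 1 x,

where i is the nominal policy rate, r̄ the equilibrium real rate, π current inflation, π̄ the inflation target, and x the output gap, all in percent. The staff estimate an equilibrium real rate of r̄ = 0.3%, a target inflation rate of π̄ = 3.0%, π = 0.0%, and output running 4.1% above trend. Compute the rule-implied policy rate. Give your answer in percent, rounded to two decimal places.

Output 4.1% above potential → x = 4.1.
i = 0.3 + 0.0 + 0.5 × (0.0 − 3.0) + 1 × 4.1
   = 0.3 + 0 − 1.5 + 4.1 = 2.90

2.90%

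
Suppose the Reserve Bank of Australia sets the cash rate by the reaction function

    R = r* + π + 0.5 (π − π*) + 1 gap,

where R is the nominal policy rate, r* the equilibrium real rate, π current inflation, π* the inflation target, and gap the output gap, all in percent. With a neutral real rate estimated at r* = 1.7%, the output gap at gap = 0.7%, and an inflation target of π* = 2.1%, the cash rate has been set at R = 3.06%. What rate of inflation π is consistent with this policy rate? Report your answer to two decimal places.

Collecting π: R = r* + (1 + 0.5) π − 0.5 π* + 1 gap
1.5 π = 3.06 − 1.7 + 0.5 × 2.1 − 1 × 0.7 = 1.71
π = 1.71 / 1.5 = 1.14

1.14%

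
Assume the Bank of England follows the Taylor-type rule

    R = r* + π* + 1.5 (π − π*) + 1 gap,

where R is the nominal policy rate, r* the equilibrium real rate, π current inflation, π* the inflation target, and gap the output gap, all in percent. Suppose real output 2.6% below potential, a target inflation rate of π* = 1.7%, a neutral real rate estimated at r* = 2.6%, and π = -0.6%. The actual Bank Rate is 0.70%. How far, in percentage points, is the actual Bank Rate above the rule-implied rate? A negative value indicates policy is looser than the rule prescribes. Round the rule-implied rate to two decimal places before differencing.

2.45 pp

Output 2.6% below potential → gap = -2.6.
R = 2.6 + 1.7 + 1.5 × (-0.6 − 1.7) + 1 × (-2.6)
   = 2.6 + 1.7 − 3.45 − 2.6 = -1.75
Deviation = 0.70 − (-1.75) = 2.45 pp.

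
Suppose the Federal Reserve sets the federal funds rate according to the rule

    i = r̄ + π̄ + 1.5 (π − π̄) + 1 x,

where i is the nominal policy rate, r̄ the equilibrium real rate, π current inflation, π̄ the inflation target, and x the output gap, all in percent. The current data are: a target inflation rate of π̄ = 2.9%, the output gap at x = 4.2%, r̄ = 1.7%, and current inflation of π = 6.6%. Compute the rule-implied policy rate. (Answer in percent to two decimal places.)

14.35%

i = 1.7 + 2.9 + 1.5 × (6.6 − 2.9) + 1 × 4.2
   = 1.7 + 2.9 + 5.55 + 4.2 = 14.35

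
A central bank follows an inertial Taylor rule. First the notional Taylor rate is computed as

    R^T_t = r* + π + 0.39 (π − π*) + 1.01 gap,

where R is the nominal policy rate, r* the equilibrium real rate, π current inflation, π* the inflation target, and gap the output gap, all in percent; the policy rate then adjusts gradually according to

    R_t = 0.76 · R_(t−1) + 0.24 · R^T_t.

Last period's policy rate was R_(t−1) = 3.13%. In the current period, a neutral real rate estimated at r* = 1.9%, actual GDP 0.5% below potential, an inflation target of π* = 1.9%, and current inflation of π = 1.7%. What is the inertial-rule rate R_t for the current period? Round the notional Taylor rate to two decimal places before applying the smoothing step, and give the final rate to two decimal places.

3.10%

Output 0.5% below potential → gap = -0.5.
R^T_t = 1.9 + 1.7 + 0.39 × (1.7 − 1.9) + 1.01 × (-0.5)
   = 1.9 + 1.7 − 0.078 − 0.505 = 3.02
R_t = 0.76 × 3.13 + 0.24 × 3.02 = 2.3788 + 0.7248 = 3.10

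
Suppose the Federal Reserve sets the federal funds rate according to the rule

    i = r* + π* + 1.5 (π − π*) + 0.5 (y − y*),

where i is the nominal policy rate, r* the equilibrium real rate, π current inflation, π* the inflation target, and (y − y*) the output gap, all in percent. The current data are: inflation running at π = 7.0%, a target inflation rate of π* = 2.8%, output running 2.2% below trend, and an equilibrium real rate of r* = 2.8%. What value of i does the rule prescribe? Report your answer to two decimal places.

10.80%

Output 2.2% below potential → (y − y*) = -2.2.
i = 2.8 + 2.8 + 1.5 × (7.0 − 2.8) + 0.5 × (-2.2)
   = 2.8 + 2.8 + 6.3 − 1.1 = 10.80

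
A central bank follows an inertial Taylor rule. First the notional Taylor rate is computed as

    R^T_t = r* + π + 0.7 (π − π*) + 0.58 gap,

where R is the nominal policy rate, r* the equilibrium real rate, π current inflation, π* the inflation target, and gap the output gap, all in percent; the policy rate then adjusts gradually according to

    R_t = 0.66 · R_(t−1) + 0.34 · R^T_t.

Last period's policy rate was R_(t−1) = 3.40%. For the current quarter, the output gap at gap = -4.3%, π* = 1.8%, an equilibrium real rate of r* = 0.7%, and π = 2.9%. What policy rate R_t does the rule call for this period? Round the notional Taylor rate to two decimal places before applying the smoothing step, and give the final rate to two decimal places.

2.88%

R^T_t = 0.7 + 2.9 + 0.7 × (2.9 − 1.8) + 0.58 × (-4.3)
   = 0.7 + 2.9 + 0.77 − 2.494 = 1.88
R_t = 0.66 × 3.40 + 0.34 × 1.88 = 2.244 + 0.6392 = 2.88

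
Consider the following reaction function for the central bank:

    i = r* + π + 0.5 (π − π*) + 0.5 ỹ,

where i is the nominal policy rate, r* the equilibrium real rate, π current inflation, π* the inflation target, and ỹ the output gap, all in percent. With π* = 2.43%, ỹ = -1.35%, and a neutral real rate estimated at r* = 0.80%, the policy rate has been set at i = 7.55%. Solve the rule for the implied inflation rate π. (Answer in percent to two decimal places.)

5.76%

Collecting π: i = r* + (1 + 0.5) π − 0.5 π* + 0.5 ỹ
1.5 π = 7.55 − 0.80 + 0.5 × 2.43 − 0.5 × (-1.35) = 8.64
π = 8.64 / 1.5 = 5.76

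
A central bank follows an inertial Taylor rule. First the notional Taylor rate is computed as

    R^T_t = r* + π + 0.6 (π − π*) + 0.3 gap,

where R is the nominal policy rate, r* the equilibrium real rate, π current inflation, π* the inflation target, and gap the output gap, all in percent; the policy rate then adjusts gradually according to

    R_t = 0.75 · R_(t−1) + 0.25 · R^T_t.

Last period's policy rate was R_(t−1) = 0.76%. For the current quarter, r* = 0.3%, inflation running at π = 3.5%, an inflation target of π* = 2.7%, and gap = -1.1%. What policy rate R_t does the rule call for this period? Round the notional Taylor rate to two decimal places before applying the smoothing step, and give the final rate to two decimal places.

1.56%

R^T_t = 0.3 + 3.5 + 0.6 × (3.5 − 2.7) + 0.3 × (-1.1)
   = 0.3 + 3.5 + 0.48 − 0.33 = 3.95
R_t = 0.75 × 0.76 + 0.25 × 3.95 = 0.57 + 0.9875 = 1.56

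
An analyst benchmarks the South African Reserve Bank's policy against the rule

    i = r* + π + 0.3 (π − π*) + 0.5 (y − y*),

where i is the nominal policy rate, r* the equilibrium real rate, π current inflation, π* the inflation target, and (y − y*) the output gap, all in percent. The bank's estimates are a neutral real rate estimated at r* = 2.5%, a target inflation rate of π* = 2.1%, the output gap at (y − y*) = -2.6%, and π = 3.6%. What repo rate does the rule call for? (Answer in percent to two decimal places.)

5.25%

i = 2.5 + 3.6 + 0.3 × (3.6 − 2.1) + 0.5 × (-2.6)
   = 2.5 + 3.6 + 0.45 − 1.3 = 5.25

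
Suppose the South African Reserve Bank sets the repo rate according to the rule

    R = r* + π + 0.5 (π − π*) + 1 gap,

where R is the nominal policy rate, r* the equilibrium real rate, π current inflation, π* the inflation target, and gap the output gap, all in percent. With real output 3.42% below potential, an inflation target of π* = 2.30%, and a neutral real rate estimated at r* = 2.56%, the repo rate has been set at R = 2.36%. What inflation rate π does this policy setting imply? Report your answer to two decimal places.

2.91%

Output 3.42% below potential → gap = -3.42.
Collecting π: R = r* + (1 + 0.5) π − 0.5 π* + 1 gap
1.5 π = 2.36 − 2.56 + 0.5 × 2.30 − 1 × (-3.42) = 4.37
π = 4.37 / 1.5 = 2.91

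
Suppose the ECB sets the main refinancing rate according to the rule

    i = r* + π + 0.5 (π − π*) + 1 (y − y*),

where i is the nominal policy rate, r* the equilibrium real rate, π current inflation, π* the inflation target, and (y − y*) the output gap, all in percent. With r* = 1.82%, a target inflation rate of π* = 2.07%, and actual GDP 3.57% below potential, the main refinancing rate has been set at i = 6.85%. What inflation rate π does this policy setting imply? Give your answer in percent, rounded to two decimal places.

6.42%

Output 3.57% below potential → (y − y*) = -3.57.
Collecting π: i = r* + (1 + 0.5) π − 0.5 π* + 1 (y − y*)
1.5 π = 6.85 − 1.82 + 0.5 × 2.07 − 1 × (-3.57) = 9.635
π = 9.635 / 1.5 = 6.42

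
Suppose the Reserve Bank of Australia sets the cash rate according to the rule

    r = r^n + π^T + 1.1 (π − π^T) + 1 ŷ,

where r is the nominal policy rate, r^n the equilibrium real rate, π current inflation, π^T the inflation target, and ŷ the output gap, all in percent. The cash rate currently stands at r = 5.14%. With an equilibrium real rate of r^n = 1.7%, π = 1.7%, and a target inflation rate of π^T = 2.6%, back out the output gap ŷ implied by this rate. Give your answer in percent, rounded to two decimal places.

1.83%

1 ŷ = 5.14 − 1.7 − 2.6 − 1.1 × (1.7 − 2.6) = 1.83
ŷ = 1.83 / 1 = 1.83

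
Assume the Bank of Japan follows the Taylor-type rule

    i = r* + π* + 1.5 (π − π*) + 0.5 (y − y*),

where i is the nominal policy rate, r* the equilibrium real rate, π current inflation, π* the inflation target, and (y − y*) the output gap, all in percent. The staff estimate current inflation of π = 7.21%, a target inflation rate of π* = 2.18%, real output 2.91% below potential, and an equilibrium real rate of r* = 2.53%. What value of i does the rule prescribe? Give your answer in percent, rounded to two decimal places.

Output 2.91% below potential → (y − y*) = -2.91.
i = 2.53 + 2.18 + 1.5 × (7.21 − 2.18) + 0.5 × (-2.91)
   = 2.53 + 2.18 + 7.545 − 1.455 = 10.80

10.80%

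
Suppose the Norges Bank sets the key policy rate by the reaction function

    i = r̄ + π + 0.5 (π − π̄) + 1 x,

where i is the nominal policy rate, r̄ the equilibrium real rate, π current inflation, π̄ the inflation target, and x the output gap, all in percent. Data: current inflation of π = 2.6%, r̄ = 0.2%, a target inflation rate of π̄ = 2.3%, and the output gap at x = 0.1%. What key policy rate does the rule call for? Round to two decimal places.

3.05%

i = 0.2 + 2.6 + 0.5 × (2.6 − 2.3) + 1 × 0.1
   = 0.2 + 2.6 + 0.15 + 0.1 = 3.05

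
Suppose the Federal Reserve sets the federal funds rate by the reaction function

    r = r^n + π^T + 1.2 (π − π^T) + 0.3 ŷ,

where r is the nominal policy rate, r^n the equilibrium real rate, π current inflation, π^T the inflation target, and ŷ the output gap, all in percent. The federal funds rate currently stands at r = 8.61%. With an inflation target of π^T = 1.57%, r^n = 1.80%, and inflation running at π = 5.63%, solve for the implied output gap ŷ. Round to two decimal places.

1.23%

0.3 ŷ = 8.61 − 1.80 − 1.57 − 1.2 × (5.63 − 1.57) = 0.368
ŷ = 0.368 / 0.3 = 1.23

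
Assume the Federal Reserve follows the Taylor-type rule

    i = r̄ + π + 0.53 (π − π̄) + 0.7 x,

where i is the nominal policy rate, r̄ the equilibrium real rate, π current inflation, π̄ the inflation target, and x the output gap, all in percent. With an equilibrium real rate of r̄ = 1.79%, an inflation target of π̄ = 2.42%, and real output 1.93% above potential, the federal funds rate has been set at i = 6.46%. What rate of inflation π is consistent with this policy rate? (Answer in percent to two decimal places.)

3.01%

Output 1.93% above potential → x = 1.93.
Collecting π: i = r̄ + (1 + 0.53) π − 0.53 π̄ + 0.7 x
1.53 π = 6.46 − 1.79 + 0.53 × 2.42 − 0.7 × 1.93 = 4.6016
π = 4.6016 / 1.53 = 3.01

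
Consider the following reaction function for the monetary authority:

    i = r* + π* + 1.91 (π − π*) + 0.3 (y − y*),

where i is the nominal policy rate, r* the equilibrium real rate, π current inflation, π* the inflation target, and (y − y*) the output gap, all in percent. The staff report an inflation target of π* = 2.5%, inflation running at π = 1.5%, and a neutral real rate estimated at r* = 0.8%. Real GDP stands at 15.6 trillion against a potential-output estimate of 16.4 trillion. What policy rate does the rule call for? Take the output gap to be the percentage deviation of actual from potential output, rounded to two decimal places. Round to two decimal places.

Output gap = 100 × (15.6 − 16.4) / 16.4 = -4.88%.
i = 0.80 + 2.50 + 1.91 × (1.50 − 2.50) + 0.3 × (-4.88)
   = 0.80 + 2.5 − 1.91 − 1.464 = -0.07

-0.07%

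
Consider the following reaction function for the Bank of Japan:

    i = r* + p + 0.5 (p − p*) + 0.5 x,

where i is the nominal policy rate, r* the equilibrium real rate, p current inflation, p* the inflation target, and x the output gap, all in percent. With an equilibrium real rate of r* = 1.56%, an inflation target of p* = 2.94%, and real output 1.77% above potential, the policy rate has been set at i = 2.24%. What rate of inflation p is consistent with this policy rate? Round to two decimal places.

0.84%

Output 1.77% above potential → x = 1.77.
Collecting p: i = r* + (1 + 0.5) p − 0.5 p* + 0.5 x
1.5 p = 2.24 − 1.56 + 0.5 × 2.94 − 0.5 × 1.77 = 1.265
p = 1.265 / 1.5 = 0.84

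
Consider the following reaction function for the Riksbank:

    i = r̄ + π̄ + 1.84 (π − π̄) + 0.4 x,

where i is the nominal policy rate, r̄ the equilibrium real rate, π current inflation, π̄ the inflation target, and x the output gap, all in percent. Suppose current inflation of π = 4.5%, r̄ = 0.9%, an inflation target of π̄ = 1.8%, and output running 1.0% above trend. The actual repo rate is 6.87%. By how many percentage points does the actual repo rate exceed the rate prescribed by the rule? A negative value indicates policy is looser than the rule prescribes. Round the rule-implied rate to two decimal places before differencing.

Output 1.0% above potential → x = 1.0.
i = 0.9 + 1.8 + 1.84 × (4.5 − 1.8) + 0.4 × 1.0
   = 0.9 + 1.8 + 4.968 + 0.4 = 8.07
Deviation = 6.87 − 8.07 = -1.20 pp.

-1.20 pp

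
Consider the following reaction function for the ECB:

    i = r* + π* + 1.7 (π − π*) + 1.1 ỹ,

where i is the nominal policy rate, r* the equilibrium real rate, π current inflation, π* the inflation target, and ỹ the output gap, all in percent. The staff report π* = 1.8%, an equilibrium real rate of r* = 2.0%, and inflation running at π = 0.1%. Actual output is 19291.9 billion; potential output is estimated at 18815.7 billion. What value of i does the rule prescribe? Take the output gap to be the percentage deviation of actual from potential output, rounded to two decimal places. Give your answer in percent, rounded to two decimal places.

Output gap = 100 × (19291.9 − 18815.7) / 18815.7 = 2.53%.
i = 2.00 + 1.80 + 1.7 × (0.10 − 1.80) + 1.1 × 2.53
   = 2.00 + 1.8 − 2.89 + 2.783 = 3.69

3.69%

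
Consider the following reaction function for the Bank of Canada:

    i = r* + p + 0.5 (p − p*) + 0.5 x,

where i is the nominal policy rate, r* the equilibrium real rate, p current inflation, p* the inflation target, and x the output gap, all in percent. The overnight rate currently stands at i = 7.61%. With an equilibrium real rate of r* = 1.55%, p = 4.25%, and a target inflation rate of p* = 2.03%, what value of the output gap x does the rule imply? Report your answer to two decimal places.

1.40%

0.5 x = 7.61 − 1.55 − 4.25 − 0.5 × (4.25 − 2.03) = 0.7
x = 0.7 / 0.5 = 1.40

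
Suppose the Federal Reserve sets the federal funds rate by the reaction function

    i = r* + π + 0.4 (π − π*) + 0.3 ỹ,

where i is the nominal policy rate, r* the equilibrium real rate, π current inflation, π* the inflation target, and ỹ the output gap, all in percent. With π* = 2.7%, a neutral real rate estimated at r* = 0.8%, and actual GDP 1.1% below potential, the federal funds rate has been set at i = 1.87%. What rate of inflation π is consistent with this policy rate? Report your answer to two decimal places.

Output 1.1% below potential → ỹ = -1.1.
Collecting π: i = r* + (1 + 0.4) π − 0.4 π* + 0.3 ỹ
1.4 π = 1.87 − 0.8 + 0.4 × 2.7 − 0.3 × (-1.1) = 2.48
π = 2.48 / 1.4 = 1.77

1.77%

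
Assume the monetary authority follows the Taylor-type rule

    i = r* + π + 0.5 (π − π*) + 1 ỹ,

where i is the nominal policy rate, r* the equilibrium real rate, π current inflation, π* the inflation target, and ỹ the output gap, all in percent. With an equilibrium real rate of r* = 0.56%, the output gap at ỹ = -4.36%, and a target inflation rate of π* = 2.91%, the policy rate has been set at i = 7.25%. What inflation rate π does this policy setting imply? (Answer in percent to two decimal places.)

8.34%

Collecting π: i = r* + (1 + 0.5) π − 0.5 π* + 1 ỹ
1.5 π = 7.25 − 0.56 + 0.5 × 2.91 − 1 × (-4.36) = 12.505
π = 12.505 / 1.5 = 8.34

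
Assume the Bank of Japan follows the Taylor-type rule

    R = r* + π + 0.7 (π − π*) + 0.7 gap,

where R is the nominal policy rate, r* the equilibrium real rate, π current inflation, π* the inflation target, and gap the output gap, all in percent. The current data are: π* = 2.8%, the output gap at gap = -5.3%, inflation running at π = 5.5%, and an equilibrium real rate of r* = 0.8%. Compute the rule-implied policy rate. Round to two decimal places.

R = 0.8 + 5.5 + 0.7 × (5.5 − 2.8) + 0.7 × (-5.3)
   = 0.8 + 5.5 + 1.89 − 3.71 = 4.48

4.48%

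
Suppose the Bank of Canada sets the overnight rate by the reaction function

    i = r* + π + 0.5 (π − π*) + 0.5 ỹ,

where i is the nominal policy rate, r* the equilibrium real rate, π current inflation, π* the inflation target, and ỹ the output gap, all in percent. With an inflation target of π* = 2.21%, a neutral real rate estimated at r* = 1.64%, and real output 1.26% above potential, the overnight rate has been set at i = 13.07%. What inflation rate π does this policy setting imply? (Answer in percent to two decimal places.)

Output 1.26% above potential → ỹ = 1.26.
Collecting π: i = r* + (1 + 0.5) π − 0.5 π* + 0.5 ỹ
1.5 π = 13.07 − 1.64 + 0.5 × 2.21 − 0.5 × 1.26 = 11.905
π = 11.905 / 1.5 = 7.94

7.94%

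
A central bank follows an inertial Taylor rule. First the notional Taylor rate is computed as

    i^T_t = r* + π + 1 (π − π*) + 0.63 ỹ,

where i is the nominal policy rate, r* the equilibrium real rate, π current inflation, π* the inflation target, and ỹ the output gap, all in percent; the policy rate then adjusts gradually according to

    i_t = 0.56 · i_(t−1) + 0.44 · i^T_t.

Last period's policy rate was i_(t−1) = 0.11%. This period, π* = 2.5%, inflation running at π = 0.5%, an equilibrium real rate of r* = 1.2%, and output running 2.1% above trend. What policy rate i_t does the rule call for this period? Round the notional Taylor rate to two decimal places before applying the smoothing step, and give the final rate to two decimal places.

Output 2.1% above potential → ỹ = 2.1.
i^T_t = 1.2 + 0.5 + 1 × (0.5 − 2.5) + 0.63 × 2.1
   = 1.2 + 0.5 − 2 + 1.323 = 1.02
i_t = 0.56 × 0.11 + 0.44 × 1.02 = 0.0616 + 0.4488 = 0.51

0.51%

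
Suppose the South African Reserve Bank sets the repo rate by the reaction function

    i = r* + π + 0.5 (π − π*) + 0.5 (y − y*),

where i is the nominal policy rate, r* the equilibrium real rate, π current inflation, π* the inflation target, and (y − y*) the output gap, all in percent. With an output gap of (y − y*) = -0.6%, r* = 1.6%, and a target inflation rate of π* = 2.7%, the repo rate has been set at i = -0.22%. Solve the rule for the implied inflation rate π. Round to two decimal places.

Collecting π: i = r* + (1 + 0.5) π − 0.5 π* + 0.5 (y − y*)
1.5 π = -0.22 − 1.6 + 0.5 × 2.7 − 0.5 × (-0.6) = -0.17
π = -0.17 / 1.5 = -0.11

-0.11%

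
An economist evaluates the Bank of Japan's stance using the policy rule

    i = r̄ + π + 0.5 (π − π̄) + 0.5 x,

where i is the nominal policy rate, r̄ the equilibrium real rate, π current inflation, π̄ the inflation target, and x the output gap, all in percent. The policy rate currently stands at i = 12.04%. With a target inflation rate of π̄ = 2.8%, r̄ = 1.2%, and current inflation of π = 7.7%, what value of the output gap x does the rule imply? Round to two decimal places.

1.38%

0.5 x = 12.04 − 1.2 − 7.7 − 0.5 × (7.7 − 2.8) = 0.69
x = 0.69 / 0.5 = 1.38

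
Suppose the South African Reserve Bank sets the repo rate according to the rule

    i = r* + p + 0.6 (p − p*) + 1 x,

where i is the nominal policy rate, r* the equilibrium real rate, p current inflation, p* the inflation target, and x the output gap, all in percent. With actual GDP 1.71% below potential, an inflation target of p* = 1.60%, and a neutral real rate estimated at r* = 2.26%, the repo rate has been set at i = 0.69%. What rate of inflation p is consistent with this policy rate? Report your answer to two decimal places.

0.69%

Output 1.71% below potential → x = -1.71.
Collecting p: i = r* + (1 + 0.6) p − 0.6 p* + 1 x
1.6 p = 0.69 − 2.26 + 0.6 × 1.60 − 1 × (-1.71) = 1.1
p = 1.1 / 1.6 = 0.69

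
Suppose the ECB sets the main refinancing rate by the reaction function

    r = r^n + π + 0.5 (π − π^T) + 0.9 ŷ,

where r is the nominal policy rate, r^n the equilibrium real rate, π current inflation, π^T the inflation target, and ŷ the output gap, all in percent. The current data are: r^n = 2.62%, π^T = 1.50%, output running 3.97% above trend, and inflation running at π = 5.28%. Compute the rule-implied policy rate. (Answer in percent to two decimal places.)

Output 3.97% above potential → ŷ = 3.97.
r = 2.62 + 5.28 + 0.5 × (5.28 − 1.50) + 0.9 × 3.97
   = 2.62 + 5.28 + 1.89 + 3.573 = 13.36

13.36%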